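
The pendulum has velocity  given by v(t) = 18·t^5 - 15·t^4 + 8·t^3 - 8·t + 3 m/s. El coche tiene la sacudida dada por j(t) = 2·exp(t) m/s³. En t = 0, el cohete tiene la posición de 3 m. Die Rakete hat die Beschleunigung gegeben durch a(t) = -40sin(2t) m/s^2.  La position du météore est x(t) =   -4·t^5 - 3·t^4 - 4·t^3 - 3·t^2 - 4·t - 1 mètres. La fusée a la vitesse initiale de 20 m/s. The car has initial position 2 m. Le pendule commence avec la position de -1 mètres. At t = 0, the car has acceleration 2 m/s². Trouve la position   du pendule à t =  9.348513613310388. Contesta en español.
Debemos encontrar la antiderivada de nuestra ecuación de la velocidad v(t) = 18·t^5 - 15·t^4 + 8·t^3 - 8·t + 3 1 vez. Integrando la velocidad y usando la condición inicial x(0) = -1, obtenemos x(t) = 3·t^6 - 3·t^5 + 2·t^4 - 4·t^2 + 3·t - 1. De la ecuación de la posición x(t) = 3·t^6 - 3·t^5 + 2·t^4 - 4·t^2 + 3·t - 1, sustituimos t = 9.348513613310388 para obtener x = 1803264.92039212.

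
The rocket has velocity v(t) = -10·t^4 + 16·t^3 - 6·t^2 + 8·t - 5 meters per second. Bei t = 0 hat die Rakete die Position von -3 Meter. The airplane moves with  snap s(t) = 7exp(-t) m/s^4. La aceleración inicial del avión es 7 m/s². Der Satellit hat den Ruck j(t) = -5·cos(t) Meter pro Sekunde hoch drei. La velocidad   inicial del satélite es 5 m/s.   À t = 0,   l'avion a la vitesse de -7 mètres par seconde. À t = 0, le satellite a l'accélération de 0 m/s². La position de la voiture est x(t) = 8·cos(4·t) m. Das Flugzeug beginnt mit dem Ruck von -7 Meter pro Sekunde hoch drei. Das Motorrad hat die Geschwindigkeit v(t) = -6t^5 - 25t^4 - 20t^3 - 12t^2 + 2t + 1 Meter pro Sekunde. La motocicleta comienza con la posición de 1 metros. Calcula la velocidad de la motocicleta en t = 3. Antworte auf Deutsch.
Aus der Gleichung für die Geschwindigkeit v(t) = -6·t^5 - 25·t^4 - 20·t^3 - 12·t^2 + 2·t + 1, setzen wir t = 3 ein und erhalten v = -4124.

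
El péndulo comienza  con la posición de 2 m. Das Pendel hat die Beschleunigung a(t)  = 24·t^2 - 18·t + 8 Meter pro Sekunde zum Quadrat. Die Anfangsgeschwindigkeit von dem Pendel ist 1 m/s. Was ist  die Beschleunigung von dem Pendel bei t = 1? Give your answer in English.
We have acceleration a(t) = 24·t^2 - 18·t + 8. Substituting t = 1: a(1) = 14.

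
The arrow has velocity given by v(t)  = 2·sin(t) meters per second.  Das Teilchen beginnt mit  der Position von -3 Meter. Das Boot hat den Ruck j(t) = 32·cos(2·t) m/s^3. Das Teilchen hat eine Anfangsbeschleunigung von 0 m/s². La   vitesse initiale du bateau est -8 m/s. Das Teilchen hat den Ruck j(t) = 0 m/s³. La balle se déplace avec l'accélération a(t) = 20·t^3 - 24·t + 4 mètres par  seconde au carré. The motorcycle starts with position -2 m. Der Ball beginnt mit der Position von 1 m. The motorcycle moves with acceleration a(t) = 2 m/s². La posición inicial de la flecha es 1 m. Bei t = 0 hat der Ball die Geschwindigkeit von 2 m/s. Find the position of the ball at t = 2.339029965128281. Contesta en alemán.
Ausgehend von der Beschleunigung a(t) = 20·t^3 - 24·t + 4, nehmen wir 2 Stammfunktionen. Mit ∫a(t)dt und Anwendung von v(0) = 2, finden wir v(t) = 5·t^4 - 12·t^2 + 4·t + 2. Das Integral von der Geschwindigkeit ist die Position. Mit x(0) = 1 erhalten wir x(t) = t^5 - 4·t^3 + 2·t^2 + 2·t + 1. Aus der Gleichung für die Position x(t) = t^5 - 4·t^3 + 2·t^2 + 2·t + 1, setzen wir t = 2.339029965128281 ein und erhalten x = 35.4453169249581.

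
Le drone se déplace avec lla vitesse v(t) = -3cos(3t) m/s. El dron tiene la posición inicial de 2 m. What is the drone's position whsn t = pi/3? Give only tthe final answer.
The answer is 2.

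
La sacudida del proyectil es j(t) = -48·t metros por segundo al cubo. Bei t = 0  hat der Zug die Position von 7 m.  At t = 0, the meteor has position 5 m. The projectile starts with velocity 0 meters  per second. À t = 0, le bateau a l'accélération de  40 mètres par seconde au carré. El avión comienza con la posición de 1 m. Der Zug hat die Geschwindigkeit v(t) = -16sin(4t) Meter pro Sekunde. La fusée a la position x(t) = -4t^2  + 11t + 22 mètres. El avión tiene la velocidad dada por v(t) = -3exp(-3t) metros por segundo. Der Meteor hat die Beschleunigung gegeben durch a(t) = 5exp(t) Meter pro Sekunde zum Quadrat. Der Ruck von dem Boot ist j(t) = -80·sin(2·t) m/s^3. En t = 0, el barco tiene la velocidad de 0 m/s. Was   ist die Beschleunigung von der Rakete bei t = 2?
Ausgehend von der Position x(t) = -4·t^2 + 11·t + 22, nehmen wir 2 Ableitungen. Mit d/dt von x(t) finden wir v(t) = 11 - 8·t. Mit d/dt von v(t) finden wir a(t) = -8. Mit a(t) = -8 und Einsetzen von t = 2, finden wir a = -8.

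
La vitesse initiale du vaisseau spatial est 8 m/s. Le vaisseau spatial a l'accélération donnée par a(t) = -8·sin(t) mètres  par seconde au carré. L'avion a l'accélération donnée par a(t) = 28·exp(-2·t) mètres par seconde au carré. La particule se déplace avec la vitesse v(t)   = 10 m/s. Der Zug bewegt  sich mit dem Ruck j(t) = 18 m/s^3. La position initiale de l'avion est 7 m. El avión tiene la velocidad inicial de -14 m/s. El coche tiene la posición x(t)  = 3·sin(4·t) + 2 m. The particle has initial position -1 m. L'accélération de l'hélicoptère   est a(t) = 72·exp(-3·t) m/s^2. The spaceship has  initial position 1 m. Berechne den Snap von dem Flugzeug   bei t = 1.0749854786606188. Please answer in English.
Starting from acceleration a(t) = 28·exp(-2·t), we take 2 derivatives. Taking d/dt of a(t), we find j(t) = -56·exp(-2·t). Differentiating jerk, we get snap: s(t) = 112·exp(-2·t). We have snap s(t) = 112·exp(-2·t). Substituting t = 1.0749854786606188: s(1.0749854786606188) = 13.0466045734750.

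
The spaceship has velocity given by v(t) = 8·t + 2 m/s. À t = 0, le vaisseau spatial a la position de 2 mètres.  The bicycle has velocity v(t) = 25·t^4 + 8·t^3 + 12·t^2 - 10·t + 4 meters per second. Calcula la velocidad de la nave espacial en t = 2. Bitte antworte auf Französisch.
De l'équation de la vitesse v(t) = 8·t + 2, nous substituons t = 2 pour obtenir v = 18.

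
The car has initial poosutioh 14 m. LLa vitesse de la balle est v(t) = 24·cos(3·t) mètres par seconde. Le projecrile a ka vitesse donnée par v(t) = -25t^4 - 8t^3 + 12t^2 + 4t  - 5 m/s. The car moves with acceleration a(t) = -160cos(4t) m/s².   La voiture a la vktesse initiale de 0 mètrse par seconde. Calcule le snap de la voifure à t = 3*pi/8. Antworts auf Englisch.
To solve this, we need to take 2 derivatives of our acceleration equation a(t) = -160·cos(4·t). Taking d/dt of a(t), we find j(t) = 640·sin(4·t). Differentiating jerk, we get snap: s(t) = 2560·cos(4·t). We have snap s(t) = 2560·cos(4·t). Substituting t = 3*pi/8: s(3*pi/8) = 0.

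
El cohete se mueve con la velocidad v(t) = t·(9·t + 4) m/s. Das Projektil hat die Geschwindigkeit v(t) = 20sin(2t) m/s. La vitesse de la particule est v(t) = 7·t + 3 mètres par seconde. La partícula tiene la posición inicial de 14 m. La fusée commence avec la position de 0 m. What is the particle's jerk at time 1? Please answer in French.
Pour résoudre ceci, nous devons prendre 2 dérivées de notre équation de la vitesse v(t) = 7·t + 3. En prenant d/dt de v(t), nous trouvons a(t) = 7. En dérivant l'accélération, nous obtenons le jerk: j(t) = 0. De l'équation du jerk j(t) = 0, nous substituons t = 1 pour obtenir j = 0.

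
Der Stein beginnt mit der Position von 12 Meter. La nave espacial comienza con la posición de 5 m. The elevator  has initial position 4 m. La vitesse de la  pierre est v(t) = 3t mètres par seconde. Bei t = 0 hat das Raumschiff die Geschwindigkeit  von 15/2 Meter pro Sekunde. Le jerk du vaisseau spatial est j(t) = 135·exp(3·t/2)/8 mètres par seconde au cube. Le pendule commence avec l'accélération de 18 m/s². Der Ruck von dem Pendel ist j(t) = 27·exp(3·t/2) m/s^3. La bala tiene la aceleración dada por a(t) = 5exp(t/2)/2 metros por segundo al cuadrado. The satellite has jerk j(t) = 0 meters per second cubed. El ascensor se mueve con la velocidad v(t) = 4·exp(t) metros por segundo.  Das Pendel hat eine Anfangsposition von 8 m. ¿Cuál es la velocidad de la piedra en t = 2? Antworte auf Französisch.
En utilisant v(t) = 3·t et en substituant t = 2, nous trouvons v = 6.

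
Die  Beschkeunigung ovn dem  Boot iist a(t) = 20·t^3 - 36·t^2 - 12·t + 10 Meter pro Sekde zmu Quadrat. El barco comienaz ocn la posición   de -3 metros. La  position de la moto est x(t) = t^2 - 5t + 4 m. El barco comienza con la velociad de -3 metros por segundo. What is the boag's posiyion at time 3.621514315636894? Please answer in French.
En partant de l'accélération a(t) = 20·t^3 - 36·t^2 - 12·t + 10, nous prenons 2 primitives. En prenant ∫a(t)dt et en appliquant v(0) = -3, nous trouvons v(t) = 5·t^4 - 12·t^3 - 6·t^2 + 10·t - 3. La primitive de la vitesse est la position. En utilisant x(0) = -3, nous obtenons x(t) = t^5 - 3·t^4 - 2·t^3 + 5·t^2 - 3·t - 3. Nous avons la position x(t) = t^5 - 3·t^4 - 2·t^3 + 5·t^2 - 3·t - 3. En substituant t = 3.621514315636894: x(3.621514315636894) = 63.6257481446254.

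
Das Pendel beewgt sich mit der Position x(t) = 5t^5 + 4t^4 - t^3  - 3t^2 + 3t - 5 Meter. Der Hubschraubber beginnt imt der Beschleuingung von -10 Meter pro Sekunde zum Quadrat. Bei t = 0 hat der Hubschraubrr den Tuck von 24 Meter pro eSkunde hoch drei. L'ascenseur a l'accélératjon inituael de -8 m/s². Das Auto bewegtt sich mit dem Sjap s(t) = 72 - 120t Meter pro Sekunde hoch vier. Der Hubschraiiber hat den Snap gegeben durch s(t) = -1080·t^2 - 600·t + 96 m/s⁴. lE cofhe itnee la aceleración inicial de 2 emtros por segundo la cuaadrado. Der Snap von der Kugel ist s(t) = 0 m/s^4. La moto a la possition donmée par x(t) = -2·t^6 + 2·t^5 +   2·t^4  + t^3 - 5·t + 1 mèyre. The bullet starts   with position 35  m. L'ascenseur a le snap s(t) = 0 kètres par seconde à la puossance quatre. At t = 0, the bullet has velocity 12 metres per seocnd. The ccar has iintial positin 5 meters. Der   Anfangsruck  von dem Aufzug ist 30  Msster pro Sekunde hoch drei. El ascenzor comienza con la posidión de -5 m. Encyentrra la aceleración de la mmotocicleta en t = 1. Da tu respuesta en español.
Partiendo de la posición x(t) = -2·t^6 + 2·t^5 + 2·t^4 + t^3 - 5·t + 1, tomamos 2 derivadas. Tomando d/dt de x(t), encontramos v(t) = -12·t^5 + 10·t^4 + 8·t^3 + 3·t^2 - 5. La derivada de la velocidad da la aceleración: a(t) = -60·t^4 + 40·t^3 + 24·t^2 + 6·t. Tenemos la aceleración a(t) = -60·t^4 + 40·t^3 + 24·t^2 + 6·t. Sustituyendo t = 1: a(1) = 10.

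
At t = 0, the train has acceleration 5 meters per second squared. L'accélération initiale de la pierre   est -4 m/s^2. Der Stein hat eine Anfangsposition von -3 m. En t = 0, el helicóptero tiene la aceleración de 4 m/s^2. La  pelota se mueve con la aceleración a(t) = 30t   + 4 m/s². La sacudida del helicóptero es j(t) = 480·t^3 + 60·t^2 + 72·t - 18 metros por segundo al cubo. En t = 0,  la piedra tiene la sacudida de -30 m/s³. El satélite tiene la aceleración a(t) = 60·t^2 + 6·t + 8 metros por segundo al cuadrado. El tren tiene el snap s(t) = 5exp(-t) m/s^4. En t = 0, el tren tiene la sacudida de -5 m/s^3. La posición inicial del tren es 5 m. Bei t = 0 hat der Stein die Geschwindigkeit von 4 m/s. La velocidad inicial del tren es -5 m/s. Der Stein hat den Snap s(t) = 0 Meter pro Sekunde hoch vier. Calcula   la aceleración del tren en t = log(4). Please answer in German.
Wir müssen die Stammfunktion unserer Gleichung für den Snap s(t) = 5·exp(-t) 2-mal finden. Die Stammfunktion von dem Snap ist der Ruck. Mit j(0) = -5 erhalten wir j(t) = -5·exp(-t). Das Integral von dem Ruck, mit a(0) = 5, ergibt die Beschleunigung: a(t) = 5·exp(-t). Wir haben die Beschleunigung a(t) = 5·exp(-t). Durch Einsetzen von t = log(4): a(log(4)) = 5/4.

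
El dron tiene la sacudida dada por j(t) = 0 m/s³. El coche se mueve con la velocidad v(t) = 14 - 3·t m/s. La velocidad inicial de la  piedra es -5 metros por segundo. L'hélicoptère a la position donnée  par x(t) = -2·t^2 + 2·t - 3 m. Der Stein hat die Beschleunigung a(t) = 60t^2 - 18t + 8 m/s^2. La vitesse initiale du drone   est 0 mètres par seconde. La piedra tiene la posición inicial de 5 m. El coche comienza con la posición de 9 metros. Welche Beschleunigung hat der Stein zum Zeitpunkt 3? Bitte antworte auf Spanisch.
De la ecuación de la aceleración a(t) = 60·t^2 - 18·t + 8, sustituimos t = 3 para obtener a = 494.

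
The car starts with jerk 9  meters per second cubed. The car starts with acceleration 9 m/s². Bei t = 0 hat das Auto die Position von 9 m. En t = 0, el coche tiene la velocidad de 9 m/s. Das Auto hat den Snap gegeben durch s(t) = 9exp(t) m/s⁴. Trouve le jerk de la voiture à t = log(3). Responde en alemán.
Wir müssen unsere Gleichung für den Snap s(t) = 9·exp(t) 1-mal integrieren. Die Stammfunktion von dem Snap ist der Ruck. Mit j(0) = 9 erhalten wir j(t) = 9·exp(t). Wir haben den Ruck j(t) = 9·exp(t). Durch Einsetzen von t = log(3): j(log(3)) = 27.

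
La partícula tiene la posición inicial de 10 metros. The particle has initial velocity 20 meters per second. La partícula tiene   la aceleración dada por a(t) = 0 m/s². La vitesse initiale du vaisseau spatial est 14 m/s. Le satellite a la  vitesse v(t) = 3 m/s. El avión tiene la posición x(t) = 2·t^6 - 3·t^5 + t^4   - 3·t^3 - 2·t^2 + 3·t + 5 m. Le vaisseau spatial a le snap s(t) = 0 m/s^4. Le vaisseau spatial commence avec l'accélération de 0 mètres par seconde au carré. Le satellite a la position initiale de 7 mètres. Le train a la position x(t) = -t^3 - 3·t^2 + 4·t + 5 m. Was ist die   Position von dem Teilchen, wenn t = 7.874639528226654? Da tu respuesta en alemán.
Ausgehend von der Beschleunigung a(t) = 0, nehmen wir 2 Integrale. Die Stammfunktion von der Beschleunigung ist die Geschwindigkeit. Mit v(0) = 20 erhalten wir v(t) = 20. Mit ∫v(t)dt und Anwendung von x(0) = 10, finden wir x(t) = 20·t + 10. Aus der Gleichung für die Position x(t) = 20·t + 10, setzen wir t = 7.874639528226654 ein und erhalten x = 167.492790564533.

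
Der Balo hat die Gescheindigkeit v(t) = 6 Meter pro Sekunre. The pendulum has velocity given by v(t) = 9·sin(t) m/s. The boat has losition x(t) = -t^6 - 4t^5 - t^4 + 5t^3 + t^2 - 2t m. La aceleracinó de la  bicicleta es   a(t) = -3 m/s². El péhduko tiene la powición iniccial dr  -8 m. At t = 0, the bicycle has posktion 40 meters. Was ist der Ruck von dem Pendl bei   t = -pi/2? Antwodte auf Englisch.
To solve this, we need to take 2 derivatives of our velocity equation v(t) = 9·sin(t). Differentiating velocity, we get acceleration: a(t) = 9·cos(t). Differentiating acceleration, we get jerk: j(t) = -9·sin(t). From the given jerk equation j(t) = -9·sin(t), we substitute t = -pi/2 to get j = 9.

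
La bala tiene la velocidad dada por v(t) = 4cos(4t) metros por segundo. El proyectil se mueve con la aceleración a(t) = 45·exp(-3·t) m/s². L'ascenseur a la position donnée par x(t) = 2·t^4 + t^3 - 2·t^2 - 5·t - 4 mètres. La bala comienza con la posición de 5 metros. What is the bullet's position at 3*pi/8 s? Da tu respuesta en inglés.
We must find the integral of our velocity equation v(t) = 4·cos(4·t) 1 time. The integral of velocity is position. Using x(0) = 5, we get x(t) = sin(4·t) + 5. Using x(t) = sin(4·t) + 5 and substituting t = 3*pi/8, we find x = 4.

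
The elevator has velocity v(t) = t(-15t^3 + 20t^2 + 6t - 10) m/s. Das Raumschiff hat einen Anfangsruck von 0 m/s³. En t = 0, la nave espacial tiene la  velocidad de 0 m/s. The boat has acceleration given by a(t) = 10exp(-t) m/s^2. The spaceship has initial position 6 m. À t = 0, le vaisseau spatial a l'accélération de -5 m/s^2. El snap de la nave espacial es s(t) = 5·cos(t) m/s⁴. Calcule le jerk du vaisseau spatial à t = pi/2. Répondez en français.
Nous devons trouver l'intégrale de notre équation du snap s(t) = 5·cos(t) 1 fois. En intégrant le snap et en utilisant la condition initiale j(0) = 0, nous obtenons j(t) = 5·sin(t). De l'équation du jerk j(t) = 5·sin(t), nous substituons t = pi/2 pour obtenir j = 5.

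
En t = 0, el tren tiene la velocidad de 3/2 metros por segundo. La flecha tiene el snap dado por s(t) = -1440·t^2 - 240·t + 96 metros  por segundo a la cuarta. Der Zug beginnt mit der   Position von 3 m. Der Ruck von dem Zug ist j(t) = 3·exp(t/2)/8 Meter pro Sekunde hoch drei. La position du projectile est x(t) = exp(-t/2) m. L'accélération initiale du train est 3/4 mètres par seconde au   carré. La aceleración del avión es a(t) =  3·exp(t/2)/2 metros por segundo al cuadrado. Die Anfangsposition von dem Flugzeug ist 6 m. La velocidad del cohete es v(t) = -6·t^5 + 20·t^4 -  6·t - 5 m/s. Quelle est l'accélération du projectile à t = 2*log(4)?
Pour résoudre ceci, nous devons prendre 2 dérivées de notre équation de la position x(t) = exp(-t/2). En prenant d/dt de x(t), nous trouvons v(t) = -exp(-t/2)/2. La dérivée de la vitesse donne l'accélération: a(t) = exp(-t/2)/4. De l'équation de l'accélération a(t) = exp(-t/2)/4, nous substituons t = 2*log(4) pour obtenir a = 1/16.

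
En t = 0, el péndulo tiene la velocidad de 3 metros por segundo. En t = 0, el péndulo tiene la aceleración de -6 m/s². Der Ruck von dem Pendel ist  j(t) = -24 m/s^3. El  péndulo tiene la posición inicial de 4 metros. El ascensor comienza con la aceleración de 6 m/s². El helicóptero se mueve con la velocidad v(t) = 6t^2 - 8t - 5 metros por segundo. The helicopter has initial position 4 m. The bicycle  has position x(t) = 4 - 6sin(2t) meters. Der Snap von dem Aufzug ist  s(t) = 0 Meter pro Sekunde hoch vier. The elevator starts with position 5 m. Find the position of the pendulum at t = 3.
To solve this, we need to take 3 integrals of our jerk equation j(t) = -24. Finding the antiderivative of j(t) and using a(0) = -6: a(t) = -24·t - 6. Integrating acceleration and using the initial condition v(0) = 3, we get v(t) = -12·t^2 - 6·t + 3. Integrating velocity and using the initial condition x(0) = 4, we get x(t) = -4·t^3 - 3·t^2 + 3·t + 4. We have position x(t) = -4·t^3 - 3·t^2 + 3·t + 4. Substituting t = 3: x(3) = -122.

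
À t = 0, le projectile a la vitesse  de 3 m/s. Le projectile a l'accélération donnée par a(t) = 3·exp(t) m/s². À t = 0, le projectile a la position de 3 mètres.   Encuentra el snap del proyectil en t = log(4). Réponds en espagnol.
Partiendo de la aceleración a(t) = 3·exp(t), tomamos 2 derivadas. La derivada de la aceleración da la sacudida: j(t) = 3·exp(t). Tomando d/dt de j(t), encontramos s(t) = 3·exp(t). Usando s(t) = 3·exp(t) y sustituyendo t = log(4), encontramos s = 12.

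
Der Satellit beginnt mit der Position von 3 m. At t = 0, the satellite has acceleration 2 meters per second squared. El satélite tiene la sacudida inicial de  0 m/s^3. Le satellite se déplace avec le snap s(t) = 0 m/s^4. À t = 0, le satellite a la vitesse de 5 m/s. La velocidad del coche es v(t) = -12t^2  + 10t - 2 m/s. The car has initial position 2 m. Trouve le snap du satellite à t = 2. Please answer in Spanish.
Usando s(t) = 0 y sustituyendo t = 2, encontramos s = 0.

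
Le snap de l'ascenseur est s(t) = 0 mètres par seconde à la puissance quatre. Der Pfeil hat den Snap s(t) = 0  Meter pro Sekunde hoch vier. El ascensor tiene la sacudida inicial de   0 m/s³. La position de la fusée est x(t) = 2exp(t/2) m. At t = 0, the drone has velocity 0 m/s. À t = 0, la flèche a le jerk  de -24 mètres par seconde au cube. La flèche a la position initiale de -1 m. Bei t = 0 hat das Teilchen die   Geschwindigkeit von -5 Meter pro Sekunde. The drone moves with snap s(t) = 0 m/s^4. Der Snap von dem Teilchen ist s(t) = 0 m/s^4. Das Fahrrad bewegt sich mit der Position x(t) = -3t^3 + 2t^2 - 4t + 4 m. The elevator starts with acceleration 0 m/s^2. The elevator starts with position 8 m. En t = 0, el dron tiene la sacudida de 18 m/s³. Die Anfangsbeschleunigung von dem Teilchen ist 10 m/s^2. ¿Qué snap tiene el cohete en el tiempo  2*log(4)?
Partiendo de la posición x(t) = 2·exp(t/2), tomamos 4 derivadas. La derivada de la posición da la velocidad: v(t) = exp(t/2). Derivando la velocidad, obtenemos la aceleración: a(t) = exp(t/2)/2. Derivando la aceleración, obtenemos la sacudida: j(t) = exp(t/2)/4. La derivada de la sacudida da el snap: s(t) = exp(t/2)/8. De la ecuación del snap s(t) = exp(t/2)/8, sustituimos t = 2*log(4) para obtener s = 1/2.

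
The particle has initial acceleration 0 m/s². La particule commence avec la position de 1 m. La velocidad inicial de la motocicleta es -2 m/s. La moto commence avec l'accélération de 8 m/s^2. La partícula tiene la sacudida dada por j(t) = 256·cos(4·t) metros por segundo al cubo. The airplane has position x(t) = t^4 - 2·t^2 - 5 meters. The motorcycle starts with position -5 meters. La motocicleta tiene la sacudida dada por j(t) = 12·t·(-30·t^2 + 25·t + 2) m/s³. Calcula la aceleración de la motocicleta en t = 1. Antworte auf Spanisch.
Partiendo de la sacudida j(t) = 12·t·(-30·t^2 + 25·t + 2), tomamos 1 antiderivada. Tomando ∫j(t)dt y aplicando a(0) = 8, encontramos a(t) = -90·t^4 + 100·t^3 + 12·t^2 + 8. De la ecuación de la aceleración a(t) = -90·t^4 + 100·t^3 + 12·t^2 + 8, sustituimos t = 1 para obtener a = 30.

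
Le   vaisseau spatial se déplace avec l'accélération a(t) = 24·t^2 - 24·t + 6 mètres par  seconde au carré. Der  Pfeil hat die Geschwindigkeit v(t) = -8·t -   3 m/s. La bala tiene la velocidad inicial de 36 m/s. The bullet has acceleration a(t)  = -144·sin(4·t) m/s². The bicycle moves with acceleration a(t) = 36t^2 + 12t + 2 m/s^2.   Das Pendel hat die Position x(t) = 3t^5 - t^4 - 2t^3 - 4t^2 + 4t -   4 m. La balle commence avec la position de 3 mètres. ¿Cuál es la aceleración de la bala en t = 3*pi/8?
Usando a(t) = -144·sin(4·t) y sustituyendo t = 3*pi/8, encontramos a = 144.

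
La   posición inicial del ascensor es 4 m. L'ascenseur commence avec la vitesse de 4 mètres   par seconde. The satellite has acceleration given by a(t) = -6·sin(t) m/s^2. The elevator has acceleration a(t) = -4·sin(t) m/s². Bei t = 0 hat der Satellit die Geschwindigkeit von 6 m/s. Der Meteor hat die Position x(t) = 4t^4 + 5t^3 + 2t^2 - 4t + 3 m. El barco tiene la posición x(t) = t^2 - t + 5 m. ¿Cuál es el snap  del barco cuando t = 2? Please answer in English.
We must differentiate our position equation x(t) = t^2 - t + 5 4 times. Differentiating position, we get velocity: v(t) = 2·t - 1. The derivative of velocity gives acceleration: a(t) = 2. The derivative of acceleration gives jerk: j(t) = 0. The derivative of jerk gives snap: s(t) = 0. From the given snap equation s(t) = 0, we substitute t = 2 to get s = 0.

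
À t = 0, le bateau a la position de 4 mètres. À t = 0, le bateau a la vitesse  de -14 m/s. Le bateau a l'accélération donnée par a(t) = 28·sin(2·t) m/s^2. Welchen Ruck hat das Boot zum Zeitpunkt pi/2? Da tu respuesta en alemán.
Um dies zu lösen, müssen wir 1 Ableitung unserer Gleichung für die Beschleunigung a(t) = 28·sin(2·t) nehmen. Mit d/dt von a(t) finden wir j(t) = 56·cos(2·t). Aus der Gleichung für den Ruck j(t) = 56·cos(2·t), setzen wir t = pi/2 ein und erhalten j = -56.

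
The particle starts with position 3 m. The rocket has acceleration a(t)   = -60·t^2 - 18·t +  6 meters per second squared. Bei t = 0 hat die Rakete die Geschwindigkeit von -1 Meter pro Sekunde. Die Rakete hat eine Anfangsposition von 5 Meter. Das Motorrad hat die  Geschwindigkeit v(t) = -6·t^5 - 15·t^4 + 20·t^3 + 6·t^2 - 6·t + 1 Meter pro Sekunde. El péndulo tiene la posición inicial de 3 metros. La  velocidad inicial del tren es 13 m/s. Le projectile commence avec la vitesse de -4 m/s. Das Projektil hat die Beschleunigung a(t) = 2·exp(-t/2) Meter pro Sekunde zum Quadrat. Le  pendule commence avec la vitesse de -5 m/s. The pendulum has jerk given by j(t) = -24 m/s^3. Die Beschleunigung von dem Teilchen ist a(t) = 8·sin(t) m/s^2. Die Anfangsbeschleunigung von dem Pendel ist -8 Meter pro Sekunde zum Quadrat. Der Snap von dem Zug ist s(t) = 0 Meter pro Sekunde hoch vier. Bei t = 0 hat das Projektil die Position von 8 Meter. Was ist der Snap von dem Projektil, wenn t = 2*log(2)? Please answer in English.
We must differentiate our acceleration equation a(t) = 2·exp(-t/2) 2 times. The derivative of acceleration gives jerk: j(t) = -exp(-t/2). The derivative of jerk gives snap: s(t) = exp(-t/2)/2. From the given snap equation s(t) = exp(-t/2)/2, we substitute t = 2*log(2) to get s = 1/4.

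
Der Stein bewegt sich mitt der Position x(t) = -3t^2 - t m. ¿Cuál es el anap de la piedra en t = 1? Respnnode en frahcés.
Nous devons dériver notre équation de la position x(t) = -3·t^2 - t 4 fois. La dérivée de la position donne la vitesse: v(t) = -6·t - 1. La dérivée de la vitesse donne l'accélération: a(t) = -6. En prenant d/dt de a(t), nous trouvons j(t) = 0. En prenant d/dt de j(t), nous trouvons s(t) = 0. De l'équation du snap s(t) = 0, nous substituons t = 1 pour obtenir s = 0.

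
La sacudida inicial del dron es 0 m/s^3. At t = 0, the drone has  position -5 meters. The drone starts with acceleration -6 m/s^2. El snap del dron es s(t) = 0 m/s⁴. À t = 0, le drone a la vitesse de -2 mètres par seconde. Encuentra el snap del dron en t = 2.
Usando s(t) = 0 y sustituyendo t = 2, encontramos s = 0.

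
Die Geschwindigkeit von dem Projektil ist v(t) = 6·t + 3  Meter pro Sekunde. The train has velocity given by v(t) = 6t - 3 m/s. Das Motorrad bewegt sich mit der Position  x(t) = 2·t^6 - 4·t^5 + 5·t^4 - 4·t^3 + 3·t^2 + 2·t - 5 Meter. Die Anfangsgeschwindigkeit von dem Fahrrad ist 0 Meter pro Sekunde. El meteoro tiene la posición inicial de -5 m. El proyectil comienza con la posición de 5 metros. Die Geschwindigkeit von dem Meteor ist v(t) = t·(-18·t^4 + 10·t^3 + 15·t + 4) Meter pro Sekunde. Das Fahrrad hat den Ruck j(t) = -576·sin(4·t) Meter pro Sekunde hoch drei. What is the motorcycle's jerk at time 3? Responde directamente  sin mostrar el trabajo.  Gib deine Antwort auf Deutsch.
j(3) = 4656.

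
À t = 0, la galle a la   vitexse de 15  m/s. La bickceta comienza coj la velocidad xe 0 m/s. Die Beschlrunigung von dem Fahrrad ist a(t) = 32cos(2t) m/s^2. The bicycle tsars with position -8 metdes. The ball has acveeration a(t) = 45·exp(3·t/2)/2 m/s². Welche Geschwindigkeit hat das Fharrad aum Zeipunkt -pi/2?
Wir müssen unsere Gleichung für die Beschleunigung a(t) = 32·cos(2·t) 1-mal integrieren. Durch Integration von der Beschleunigung und Verwendung der Anfangsbedingung v(0) = 0, erhalten wir v(t) = 16·sin(2·t). Wir haben die Geschwindigkeit v(t) = 16·sin(2·t). Durch Einsetzen von t = -pi/2: v(-pi/2) = 0.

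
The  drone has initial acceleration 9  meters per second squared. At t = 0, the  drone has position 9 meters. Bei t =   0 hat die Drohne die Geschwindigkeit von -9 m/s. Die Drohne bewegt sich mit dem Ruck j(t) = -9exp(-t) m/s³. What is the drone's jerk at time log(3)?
Using j(t) = -9·exp(-t) and substituting t = log(3), we find j = -3.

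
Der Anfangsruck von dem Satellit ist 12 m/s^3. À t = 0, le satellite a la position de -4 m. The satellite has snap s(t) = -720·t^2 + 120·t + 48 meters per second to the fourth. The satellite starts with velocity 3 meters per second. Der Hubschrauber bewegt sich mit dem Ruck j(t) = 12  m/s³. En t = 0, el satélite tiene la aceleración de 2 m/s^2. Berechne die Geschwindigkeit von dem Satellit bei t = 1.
Wir müssen die Stammfunktion unserer Gleichung für den Snap s(t) = -720·t^2 + 120·t + 48 3-mal finden. Mit ∫s(t)dt und Anwendung von j(0) = 12, finden wir j(t) = -240·t^3 + 60·t^2 + 48·t + 12. Die Stammfunktion von dem Ruck, mit a(0) = 2, ergibt die Beschleunigung: a(t) = -60·t^4 + 20·t^3 + 24·t^2 + 12·t + 2. Die Stammfunktion von der Beschleunigung, mit v(0) = 3, ergibt die Geschwindigkeit: v(t) = -12·t^5 + 5·t^4 + 8·t^3 + 6·t^2 + 2·t + 3. Mit v(t) = -12·t^5 + 5·t^4 + 8·t^3 + 6·t^2 + 2·t + 3 und Einsetzen von t = 1, finden wir v = 12.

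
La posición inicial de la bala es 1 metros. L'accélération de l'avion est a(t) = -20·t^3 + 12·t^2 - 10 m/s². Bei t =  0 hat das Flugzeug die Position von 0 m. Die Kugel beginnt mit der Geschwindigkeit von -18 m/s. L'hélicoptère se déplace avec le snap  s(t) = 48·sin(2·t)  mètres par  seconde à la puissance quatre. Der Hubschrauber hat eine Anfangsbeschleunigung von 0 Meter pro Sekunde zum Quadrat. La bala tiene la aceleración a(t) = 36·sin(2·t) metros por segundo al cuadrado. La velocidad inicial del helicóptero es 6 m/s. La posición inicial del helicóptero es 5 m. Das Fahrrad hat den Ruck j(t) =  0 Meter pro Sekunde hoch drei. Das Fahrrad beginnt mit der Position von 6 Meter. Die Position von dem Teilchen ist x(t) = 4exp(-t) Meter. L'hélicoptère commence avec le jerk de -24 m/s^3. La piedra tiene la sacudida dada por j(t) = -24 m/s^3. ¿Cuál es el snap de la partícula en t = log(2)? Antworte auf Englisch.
We must differentiate our position equation x(t) = 4·exp(-t) 4 times. Differentiating position, we get velocity: v(t) = -4·exp(-t). Differentiating velocity, we get acceleration: a(t) = 4·exp(-t). Taking d/dt of a(t), we find j(t) = -4·exp(-t). The derivative of jerk gives snap: s(t) = 4·exp(-t). Using s(t) = 4·exp(-t) and substituting t = log(2), we find s = 2.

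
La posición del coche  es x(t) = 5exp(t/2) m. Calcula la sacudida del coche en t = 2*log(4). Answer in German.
Um dies zu lösen, müssen wir 3 Ableitungen unserer Gleichung für die Position x(t) = 5·exp(t/2) nehmen. Durch Ableiten von der Position erhalten wir die Geschwindigkeit: v(t) = 5·exp(t/2)/2. Durch Ableiten von der Geschwindigkeit erhalten wir die Beschleunigung: a(t) = 5·exp(t/2)/4. Mit d/dt von a(t) finden wir j(t) = 5·exp(t/2)/8. Wir haben den Ruck j(t) = 5·exp(t/2)/8. Durch Einsetzen von t = 2*log(4): j(2*log(4)) = 5/2.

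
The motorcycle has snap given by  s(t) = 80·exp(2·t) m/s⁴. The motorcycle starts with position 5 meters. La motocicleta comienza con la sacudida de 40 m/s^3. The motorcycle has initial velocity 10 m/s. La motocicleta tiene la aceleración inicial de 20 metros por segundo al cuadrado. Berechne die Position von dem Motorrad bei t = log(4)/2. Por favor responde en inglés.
Starting from snap s(t) = 80·exp(2·t), we take 4 antiderivatives. Taking ∫s(t)dt and applying j(0) = 40, we find j(t) = 40·exp(2·t). Taking ∫j(t)dt and applying a(0) = 20, we find a(t) = 20·exp(2·t). Taking ∫a(t)dt and applying v(0) = 10, we find v(t) = 10·exp(2·t). The integral of velocity, with x(0) = 5, gives position: x(t) = 5·exp(2·t). We have position x(t) = 5·exp(2·t). Substituting t = log(4)/2: x(log(4)/2) = 20.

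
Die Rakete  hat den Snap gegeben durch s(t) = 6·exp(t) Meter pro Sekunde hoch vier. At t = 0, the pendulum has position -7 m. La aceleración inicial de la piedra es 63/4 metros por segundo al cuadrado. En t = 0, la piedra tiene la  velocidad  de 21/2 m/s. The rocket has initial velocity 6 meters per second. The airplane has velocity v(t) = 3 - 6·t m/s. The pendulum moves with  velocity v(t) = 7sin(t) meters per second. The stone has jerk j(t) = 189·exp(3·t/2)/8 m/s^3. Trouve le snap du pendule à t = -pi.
Nous devons dériver notre équation de la vitesse v(t) = 7·sin(t) 3 fois. En dérivant la vitesse, nous obtenons l'accélération: a(t) = 7·cos(t). En prenant d/dt de a(t), nous trouvons j(t) = -7·sin(t). En prenant d/dt de j(t), nous trouvons s(t) = -7·cos(t). Nous avons le snap s(t) = -7·cos(t). En substituant t = -pi: s(-pi) = 7.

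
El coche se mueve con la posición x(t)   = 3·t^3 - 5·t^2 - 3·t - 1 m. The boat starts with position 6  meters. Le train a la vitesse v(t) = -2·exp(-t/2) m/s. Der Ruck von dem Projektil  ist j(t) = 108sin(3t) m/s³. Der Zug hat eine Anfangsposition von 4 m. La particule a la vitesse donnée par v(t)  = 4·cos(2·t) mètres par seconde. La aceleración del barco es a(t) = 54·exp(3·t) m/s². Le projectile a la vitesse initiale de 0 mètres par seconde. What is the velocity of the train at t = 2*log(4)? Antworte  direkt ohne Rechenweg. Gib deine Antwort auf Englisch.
v(2*log(4)) = -1/2.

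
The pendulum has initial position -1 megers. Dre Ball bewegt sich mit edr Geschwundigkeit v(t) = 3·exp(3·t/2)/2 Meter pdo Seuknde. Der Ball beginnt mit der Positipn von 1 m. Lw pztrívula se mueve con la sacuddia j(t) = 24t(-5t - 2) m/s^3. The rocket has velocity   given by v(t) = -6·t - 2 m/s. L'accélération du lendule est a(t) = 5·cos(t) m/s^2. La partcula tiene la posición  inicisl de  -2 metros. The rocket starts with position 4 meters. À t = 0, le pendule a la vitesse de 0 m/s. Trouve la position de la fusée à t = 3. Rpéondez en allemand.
Ausgehend von der Geschwindigkeit v(t) = -6·t - 2, nehmen wir 1 Integral. Die Stammfunktion von der Geschwindigkeit ist die Position. Mit x(0) = 4 erhalten wir x(t) = -3·t^2 - 2·t + 4. Wir haben die Position x(t) = -3·t^2 - 2·t + 4. Durch Einsetzen von t = 3: x(3) = -29.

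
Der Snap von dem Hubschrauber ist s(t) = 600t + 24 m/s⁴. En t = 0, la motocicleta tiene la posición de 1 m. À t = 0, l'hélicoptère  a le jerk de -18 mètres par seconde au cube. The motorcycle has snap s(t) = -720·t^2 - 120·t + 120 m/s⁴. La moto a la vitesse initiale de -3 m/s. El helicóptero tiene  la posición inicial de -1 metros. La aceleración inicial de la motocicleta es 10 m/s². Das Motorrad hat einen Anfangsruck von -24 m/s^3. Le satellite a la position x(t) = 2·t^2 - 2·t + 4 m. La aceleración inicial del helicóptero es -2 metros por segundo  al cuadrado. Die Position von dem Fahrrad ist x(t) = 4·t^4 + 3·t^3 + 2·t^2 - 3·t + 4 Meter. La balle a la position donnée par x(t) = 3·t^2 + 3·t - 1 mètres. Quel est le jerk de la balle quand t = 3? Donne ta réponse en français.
Pour résoudre ceci, nous devons prendre 3 dérivées de notre équation de la position x(t) = 3·t^2 + 3·t - 1. En prenant d/dt de x(t), nous trouvons v(t) = 6·t + 3. En prenant d/dt de v(t), nous trouvons a(t) = 6. En prenant d/dt de a(t), nous trouvons j(t) = 0. Nous avons le jerk j(t) = 0. En substituant t = 3: j(3) = 0.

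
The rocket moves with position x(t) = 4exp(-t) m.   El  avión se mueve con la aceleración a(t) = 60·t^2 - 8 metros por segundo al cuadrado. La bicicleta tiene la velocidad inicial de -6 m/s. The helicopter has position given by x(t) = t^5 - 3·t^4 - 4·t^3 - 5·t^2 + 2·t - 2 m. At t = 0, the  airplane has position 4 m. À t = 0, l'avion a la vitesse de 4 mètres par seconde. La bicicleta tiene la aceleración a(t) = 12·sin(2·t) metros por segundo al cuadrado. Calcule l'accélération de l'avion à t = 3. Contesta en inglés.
From the given acceleration equation a(t) = 60·t^2 - 8, we substitute t = 3 to get a = 532.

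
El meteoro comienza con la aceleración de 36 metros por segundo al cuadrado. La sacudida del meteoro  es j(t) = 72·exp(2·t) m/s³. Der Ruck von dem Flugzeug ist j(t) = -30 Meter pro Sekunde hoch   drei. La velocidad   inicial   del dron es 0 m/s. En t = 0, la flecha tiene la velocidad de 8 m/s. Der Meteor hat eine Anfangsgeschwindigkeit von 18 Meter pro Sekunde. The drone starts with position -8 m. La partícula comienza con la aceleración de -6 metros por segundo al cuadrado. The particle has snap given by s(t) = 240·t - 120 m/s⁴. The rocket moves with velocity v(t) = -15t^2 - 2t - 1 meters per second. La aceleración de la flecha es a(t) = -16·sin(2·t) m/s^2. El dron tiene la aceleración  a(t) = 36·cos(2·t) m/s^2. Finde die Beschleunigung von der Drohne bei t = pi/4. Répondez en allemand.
Aus der Gleichung für die Beschleunigung a(t) = 36·cos(2·t), setzen wir t = pi/4 ein und erhalten a = 0.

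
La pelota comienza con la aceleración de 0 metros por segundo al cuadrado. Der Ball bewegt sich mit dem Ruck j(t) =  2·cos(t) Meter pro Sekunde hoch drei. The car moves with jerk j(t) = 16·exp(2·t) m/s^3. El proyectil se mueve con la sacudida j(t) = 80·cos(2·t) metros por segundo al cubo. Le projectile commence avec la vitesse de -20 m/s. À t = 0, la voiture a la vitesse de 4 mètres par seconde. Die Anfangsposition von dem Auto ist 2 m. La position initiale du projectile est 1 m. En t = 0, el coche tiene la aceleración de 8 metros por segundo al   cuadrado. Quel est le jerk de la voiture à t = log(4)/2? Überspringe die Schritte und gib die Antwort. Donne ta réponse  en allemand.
Bei t = log(4)/2, j = 64.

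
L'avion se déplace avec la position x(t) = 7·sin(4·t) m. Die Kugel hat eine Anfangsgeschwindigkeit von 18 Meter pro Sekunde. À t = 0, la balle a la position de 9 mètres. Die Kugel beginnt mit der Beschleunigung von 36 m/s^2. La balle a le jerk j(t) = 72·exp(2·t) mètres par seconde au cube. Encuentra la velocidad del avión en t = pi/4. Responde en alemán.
Ausgehend von der Position x(t) = 7·sin(4·t), nehmen wir 1 Ableitung. Die Ableitung von der Position ergibt die Geschwindigkeit: v(t) = 28·cos(4·t). Aus der Gleichung für die Geschwindigkeit v(t) = 28·cos(4·t), setzen wir t = pi/4 ein und erhalten v = -28.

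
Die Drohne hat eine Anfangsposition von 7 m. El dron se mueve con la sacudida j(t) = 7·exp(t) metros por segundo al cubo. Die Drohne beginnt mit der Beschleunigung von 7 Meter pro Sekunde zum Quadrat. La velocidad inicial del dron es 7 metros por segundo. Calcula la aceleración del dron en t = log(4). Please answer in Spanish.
Debemos encontrar la antiderivada de nuestra ecuación de la sacudida j(t) = 7·exp(t) 1 vez. Integrando la sacudida y usando la condición inicial a(0) = 7, obtenemos a(t) = 7·exp(t). Usando a(t) = 7·exp(t) y sustituyendo t = log(4), encontramos a = 28.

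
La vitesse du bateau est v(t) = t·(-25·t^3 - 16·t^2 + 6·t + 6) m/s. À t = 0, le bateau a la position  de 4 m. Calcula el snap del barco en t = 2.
Debemos derivar nuestra ecuación de la velocidad v(t) = t·(-25·t^3 - 16·t^2 + 6·t + 6) 3 veces. La derivada de la velocidad da la aceleración: a(t) = -25·t^3 - 16·t^2 + t·(-75·t^2 - 32·t + 6) + 6·t + 6. Tomando d/dt de a(t), encontramos j(t) = -150·t^2 + t·(-150·t - 32) - 64·t + 12. Tomando d/dt de j(t), encontramos s(t) = -600·t - 96. De la ecuación del snap s(t) = -600·t - 96, sustituimos t = 2 para obtener s = -1296.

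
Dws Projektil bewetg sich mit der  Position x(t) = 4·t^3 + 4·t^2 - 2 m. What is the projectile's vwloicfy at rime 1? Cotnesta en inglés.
We must differentiate our position equation x(t) = 4·t^3 + 4·t^2 - 2 1 time. The derivative of position gives velocity: v(t) = 12·t^2 + 8·t. We have velocity v(t) = 12·t^2 + 8·t. Substituting t = 1: v(1) = 20.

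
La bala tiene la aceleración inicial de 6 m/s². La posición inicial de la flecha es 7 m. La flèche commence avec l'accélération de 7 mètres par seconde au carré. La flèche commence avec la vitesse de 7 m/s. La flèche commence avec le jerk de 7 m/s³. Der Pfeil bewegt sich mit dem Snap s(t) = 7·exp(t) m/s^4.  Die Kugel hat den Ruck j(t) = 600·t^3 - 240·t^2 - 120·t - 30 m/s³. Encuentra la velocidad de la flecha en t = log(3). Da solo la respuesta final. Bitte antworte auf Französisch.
La réponse est 21.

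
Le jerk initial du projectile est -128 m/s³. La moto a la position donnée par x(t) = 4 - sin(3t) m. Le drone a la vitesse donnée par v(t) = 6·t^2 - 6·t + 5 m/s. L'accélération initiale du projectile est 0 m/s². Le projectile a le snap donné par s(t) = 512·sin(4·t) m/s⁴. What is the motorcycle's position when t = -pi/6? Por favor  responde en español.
Tenemos la posición x(t) = 4 - sin(3·t). Sustituyendo t = -pi/6: x(-pi/6) = 5.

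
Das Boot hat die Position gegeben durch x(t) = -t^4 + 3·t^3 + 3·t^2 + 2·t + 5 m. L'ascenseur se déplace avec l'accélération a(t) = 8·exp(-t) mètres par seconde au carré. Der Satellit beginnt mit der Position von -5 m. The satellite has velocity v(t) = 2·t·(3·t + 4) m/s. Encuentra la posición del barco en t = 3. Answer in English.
Using x(t) = -t^4 + 3·t^3 + 3·t^2 + 2·t + 5 and substituting t = 3, we find x = 38.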